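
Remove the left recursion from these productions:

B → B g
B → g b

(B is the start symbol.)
B → g b B'
B' → g B'
B' → ε

B is directly left-recursive. The standard transformation for
  A → A α₁ | ... | A α_m | β₁ | ... | β_n
is
  A  → β₁ A' | ... | β_n A'
  A' → α₁ A' | ... | α_m A' | ε

B → g b becomes B → g b B'
B → B g becomes B' → g B'
Add B' → ε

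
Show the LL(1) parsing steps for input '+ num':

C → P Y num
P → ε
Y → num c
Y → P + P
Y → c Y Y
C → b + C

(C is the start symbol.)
Stack is shown with the top on the left.

Stack        Input    Action
----------------------------
C $          + num $  output C → P Y num
P Y num $    + num $  output P → ε
Y num $      + num $  output Y → P + P
P + P num $  + num $  output P → ε
+ P num $    + num $  match '+'
P num $      num $    output P → ε
num $        num $    match 'num'
$            $        accept

The string is accepted.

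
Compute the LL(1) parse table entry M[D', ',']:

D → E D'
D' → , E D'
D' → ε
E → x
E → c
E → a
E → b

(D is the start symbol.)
D' → , E D'

To find M[D', ','], we find productions for D' where ',' is in the predict set (PREDICT(N → α) = (FIRST(α) \ {ε}) ∪ (FOLLOW(N) if α ⇒* ε)).

Relevant sets:
  FOLLOW(D') = { $ }

D' → , E D': PREDICT = { ',' }
  ',' is in predict set, so this production goes in M[D', ',']
D' → ε: PREDICT = { $ }

M[D', ','] = D' → , E D'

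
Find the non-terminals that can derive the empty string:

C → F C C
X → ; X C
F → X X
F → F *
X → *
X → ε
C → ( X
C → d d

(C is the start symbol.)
{ 'F', 'X' }

A non-terminal is nullable if it can derive ε (the empty string): either it has an ε-production, or it has a production whose right-hand side consists entirely of nullable non-terminals.

ε-productions: X → ε
So X is immediately nullable.
F → X X: every symbol on the right is nullable, so F is nullable too.
No further non-terminal can be added: every production for the remaining non-terminals contains a terminal or a non-nullable non-terminal.
Nullable = { 'F', 'X' }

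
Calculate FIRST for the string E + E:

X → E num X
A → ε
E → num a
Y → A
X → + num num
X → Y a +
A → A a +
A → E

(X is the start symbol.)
FIRST sets of the non-terminals involved (from the grammar, by fixed-point iteration):
  FIRST(E) = { 'num' }

To compute FIRST(E + E), process the symbols left to right:
Symbol E is a non-terminal. Add FIRST(E) \ {ε} = { 'num' }
E is not nullable (ε ∉ FIRST(E)), so stop here.
FIRST(E + E) = { 'num' }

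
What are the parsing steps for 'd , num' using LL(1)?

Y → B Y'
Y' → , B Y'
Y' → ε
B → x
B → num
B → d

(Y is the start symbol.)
Stack is shown with the top on the left.

Stack     Input      Action
---------------------------
Y $       d , num $  output Y → B Y'
B Y' $    d , num $  output B → d
d Y' $    d , num $  match 'd'
Y' $      , num $    output Y' → , B Y'
, B Y' $  , num $    match ','
B Y' $    num $      output B → num
num Y' $  num $      match 'num'
Y' $      $          output Y' → ε
$         $          accept

The string is accepted.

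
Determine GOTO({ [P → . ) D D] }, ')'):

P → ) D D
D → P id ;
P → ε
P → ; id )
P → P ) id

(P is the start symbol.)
GOTO(I, ')') = CLOSURE({ [A → αX.β] : [A → α.Xβ] ∈ I, X = ')' })

Items with dot before ')', with the dot advanced:
  [P → . ) D D] → [P → ) . D D]
Closure of the advanced items:
  [P → ) . D D] has the dot before D: add [D → . P id ;]
  [D → . P id ;] has the dot before P: add [P → . ) D D], [P → .], [P → . ; id )], [P → . P ) id]

GOTO = { [D → . P id ;], [P → ) . D D], [P → . ) D D], [P → . ; id )], [P → . P ) id], [P → .] }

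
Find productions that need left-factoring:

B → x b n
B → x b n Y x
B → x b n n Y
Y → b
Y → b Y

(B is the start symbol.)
Left-factoring is needed when two productions for the same non-terminal
share a common prefix on the right-hand side.

Productions for B:
  B → x b n
  B → x b n Y x
  B → x b n n Y
Productions for Y:
  Y → b
  Y → b Y

Found common prefix 'x b n' in productions for B
Found common prefix 'b' in productions for Y

Answer: Yes, B has productions with common prefix 'x b n'; Y has productions with common prefix 'b'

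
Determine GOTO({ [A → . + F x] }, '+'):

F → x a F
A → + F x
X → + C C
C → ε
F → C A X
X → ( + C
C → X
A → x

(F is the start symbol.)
GOTO(I, '+') = CLOSURE({ [A → αX.β] : [A → α.Xβ] ∈ I, X = '+' })

Items with dot before '+', with the dot advanced:
  [A → . + F x] → [A → + . F x]
Closure of the advanced items:
  [A → + . F x] has the dot before F: add [F → . x a F], [F → . C A X]
  [F → . C A X] has the dot before C: add [C → .], [C → . X]
  [C → . X] has the dot before X: add [X → . + C C], [X → . ( + C]

GOTO = { [A → + . F x], [C → . X], [C → .], [F → . C A X], [F → . x a F], [X → . ( + C], [X → . + C C] }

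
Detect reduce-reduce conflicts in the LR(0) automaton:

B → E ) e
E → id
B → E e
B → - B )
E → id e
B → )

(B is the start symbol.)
No reduce-reduce conflicts

A reduce-reduce conflict occurs when an LR(0) state has two complete items [A → α .] and [B → β .] — both call for a reduction, and with no lookahead the parser cannot choose between them.

Augment with B' → B and build the canonical LR(0) collection (I0 = CLOSURE({[B' → . B]}), then GOTO on every symbol after a dot until no new states appear). It has 12 states:
  I0: { [B → . )], [B → . - B )], [B → . E ) e], [B → . E e], [B' → . B], [E → . id e], [E → . id] }  — shift
  I1: { [B → ) .] }  — reduce
  I2: { [B → - . B )], [B → . )], [B → . - B )], [B → . E ) e], [B → . E e], [E → . id e], [E → . id] }  — shift
  I3: { [B' → B .] }  — accept
  I4: { [B → E . ) e], [B → E . e] }  — shift
  I5: { [E → id . e], [E → id .] }  — shift, reduce
  I6: { [E → id e .] }  — reduce
  I7: { [B → E ) . e] }  — shift
  I8: { [B → E e .] }  — reduce
  I9: { [B → E ) e .] }  — reduce
  I10: { [B → - B . )] }  — shift
  I11: { [B → - B ) .] }  — reduce

No state contains more than one complete item.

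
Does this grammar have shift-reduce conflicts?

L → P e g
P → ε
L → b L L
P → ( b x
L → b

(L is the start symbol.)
Yes — I0: [P → .] vs [L → . b]; I4: [L → b .] vs [L → . b]; I5: [P → .] vs [L → . b]

Augment with L' → L and build the canonical LR(0) collection (I0 = CLOSURE({[L' → . L]}), then GOTO on every symbol after a dot until no new states appear). It has 11 states:
  I0: { [L → . P e g], [L → . b L L], [L → . b], [L' → . L], [P → . ( b x], [P → .] }  — shift, reduce
  I1: { [P → ( . b x] }  — shift
  I2: { [L' → L .] }  — accept
  I3: { [L → P . e g] }  — shift
  I4: { [L → . P e g], [L → . b L L], [L → . b], [L → b . L L], [L → b .], [P → . ( b x], [P → .] }  — shift, 2 reduces
  I5: { [L → . P e g], [L → . b L L], [L → . b], [L → b L . L], [P → . ( b x], [P → .] }  — shift, reduce
  I6: { [L → b L L .] }  — reduce
  I7: { [L → P e . g] }  — shift
  I8: { [L → P e g .] }  — reduce
  I9: { [P → ( b . x] }  — shift
  I10: { [P → ( b x .] }  — reduce

I0 contains reduce item [P → .] and shift items [L → . b], [L → . b L L], [P → . ( b x] — shift-reduce conflict.
I4 contains reduce items [L → b .], [P → .] and shift items [L → . b], [L → . b L L], [P → . ( b x] — shift-reduce conflict.
I5 contains reduce item [P → .] and shift items [L → . b], [L → . b L L], [P → . ( b x] — shift-reduce conflict.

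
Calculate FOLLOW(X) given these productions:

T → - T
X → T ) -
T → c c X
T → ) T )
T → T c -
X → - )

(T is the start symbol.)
To compute FOLLOW(X), find every occurrence of X on a right-hand side N → α X β: add FIRST(β) \ {ε}, and if β is empty or nullable also add FOLLOW(N). Iterate to a fixed point.

In T → c c X: X is at the end, add FOLLOW(T)

The FOLLOW sets referred to above (computed the same way, to a fixed point):
  FOLLOW(T) = { $, ')', 'c' }

Taking the union: FOLLOW(X) = { $, ')', 'c' }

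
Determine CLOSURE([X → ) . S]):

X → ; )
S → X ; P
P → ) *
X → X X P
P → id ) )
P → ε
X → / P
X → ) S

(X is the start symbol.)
To compute CLOSURE, for each item [A → α.Bβ] where B is a non-terminal, add [B → .γ] for all productions B → γ; repeat for the newly added items until nothing changes.

Start with: [X → ) . S]
  [X → ) . S] has the dot before S: add [S → . X ; P]
  [S → . X ; P] has the dot before X: add [X → . ; )], [X → . X X P], [X → . / P], [X → . ) S]
No further items can be added.

CLOSURE = { [S → . X ; P], [X → ) . S], [X → . ) S], [X → . / P], [X → . ; )], [X → . X X P] }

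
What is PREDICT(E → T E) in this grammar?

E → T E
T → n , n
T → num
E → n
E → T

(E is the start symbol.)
PREDICT(E → T E) = (FIRST(RHS) \ {ε}) ∪ (FOLLOW(E) if ε ∈ FIRST(RHS), i.e. RHS ⇒* ε)
FIRST(T) = { 'n', 'num' }
FIRST(T E) = { 'n', 'num' }
ε ∉ FIRST(T E), so FOLLOW(E) is not added.
PREDICT(E → T E) = { 'n', 'num' }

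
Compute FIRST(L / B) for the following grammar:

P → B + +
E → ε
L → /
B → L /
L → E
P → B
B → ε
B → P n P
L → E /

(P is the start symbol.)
{ '/' }

FIRST sets of the non-terminals involved (from the grammar, by fixed-point iteration):
  FIRST(L) = { '/', ε }

To compute FIRST(L / B), process the symbols left to right:
Symbol L is a non-terminal. Add FIRST(L) \ {ε} = { '/' }
L is nullable (ε ∈ FIRST(L)), continue to the next symbol.
Symbol / is a terminal. Add '/' and stop.
FIRST(L / B) = { '/' }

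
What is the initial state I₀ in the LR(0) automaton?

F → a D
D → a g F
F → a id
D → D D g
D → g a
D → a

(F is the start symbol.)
First, augment the grammar with F' → F
I₀ = CLOSURE({ [F' → . F] }):
  [F' → . F] has the dot before F: add [F → . a D], [F → . a id]
No further items can be added.

I₀ = { [F → . a D], [F → . a id], [F' → . F] }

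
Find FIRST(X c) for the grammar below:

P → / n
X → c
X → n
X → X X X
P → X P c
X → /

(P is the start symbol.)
{ '/', 'c', 'n' }

FIRST sets of the non-terminals involved (from the grammar, by fixed-point iteration):
  FIRST(X) = { '/', 'c', 'n' }

To compute FIRST(X c), process the symbols left to right:
Symbol X is a non-terminal. Add FIRST(X) \ {ε} = { '/', 'c', 'n' }
X is not nullable (ε ∉ FIRST(X)), so stop here.
FIRST(X c) = { '/', 'c', 'n' }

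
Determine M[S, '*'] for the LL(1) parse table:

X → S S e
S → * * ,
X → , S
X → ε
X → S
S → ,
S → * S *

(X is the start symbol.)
S → * * ,, S → * S *

To find M[S, '*'], we find productions for S where '*' is in the predict set (PREDICT(N → α) = (FIRST(α) \ {ε}) ∪ (FOLLOW(N) if α ⇒* ε)).

S → * * ,: PREDICT = { '*' }
  '*' is in predict set, so this production goes in M[S, '*']
S → ,: PREDICT = { ',' }
S → * S *: PREDICT = { '*' }
  '*' is in predict set, so this production goes in M[S, '*']

M[S, '*'] = S → * * ,, S → * S *  (a multiply-defined cell — the grammar is not LL(1))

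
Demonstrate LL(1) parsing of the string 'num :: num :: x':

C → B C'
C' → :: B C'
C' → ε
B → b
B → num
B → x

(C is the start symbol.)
LL(1) parsing maintains a stack (initially the start symbol over $) and the input. At each step: if the stack top is a terminal, match it against the current input token; if it is a non-terminal N, replace it with the RHS of M[N, lookahead] (the unique production whose predict set contains the lookahead).

Stack is shown with the top on the left.

Stack      Input              Action
------------------------------------
C $        num :: num :: x $  output C → B C'
B C' $     num :: num :: x $  output B → num
num C' $   num :: num :: x $  match 'num'
C' $       :: num :: x $      output C' → :: B C'
:: B C' $  :: num :: x $      match '::'
B C' $     num :: x $         output B → num
num C' $   num :: x $         match 'num'
C' $       :: x $             output C' → :: B C'
:: B C' $  :: x $             match '::'
B C' $     x $                output B → x
x C' $     x $                match 'x'
C' $       $                  output C' → ε
$          $                  accept

The string is accepted.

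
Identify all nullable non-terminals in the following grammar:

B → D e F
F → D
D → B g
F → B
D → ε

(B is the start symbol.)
{ 'D', 'F' }

ε-productions: D → ε
So D is immediately nullable.
F → D: every symbol on the right is nullable, so F is nullable too.
No further non-terminal can be added: every production for the remaining non-terminals contains a terminal or a non-nullable non-terminal.
Nullable = { 'D', 'F' }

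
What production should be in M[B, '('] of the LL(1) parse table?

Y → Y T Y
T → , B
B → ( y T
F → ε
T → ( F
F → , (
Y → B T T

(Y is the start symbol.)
To find M[B, '('], we find productions for B where '(' is in the predict set (PREDICT(N → α) = (FIRST(α) \ {ε}) ∪ (FOLLOW(N) if α ⇒* ε)).

B → ( y T: PREDICT = { '(' }
  '(' is in predict set, so this production goes in M[B, '(']

M[B, '('] = B → ( y T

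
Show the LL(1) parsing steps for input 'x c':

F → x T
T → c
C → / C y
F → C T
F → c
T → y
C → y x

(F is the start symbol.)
Stack is shown with the top on the left.

Stack  Input  Action
--------------------
F $    x c $  output F → x T
x T $  x c $  match 'x'
T $    c $    output T → c
c $    c $    match 'c'
$      $      accept

The string is accepted.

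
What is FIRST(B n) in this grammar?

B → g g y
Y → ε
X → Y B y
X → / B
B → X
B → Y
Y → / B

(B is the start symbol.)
FIRST sets of the non-terminals involved (from the grammar, by fixed-point iteration):
  FIRST(B) = { '/', 'g', 'y', ε }

To compute FIRST(B n), process the symbols left to right:
Symbol B is a non-terminal. Add FIRST(B) \ {ε} = { '/', 'g', 'y' }
B is nullable (ε ∈ FIRST(B)), continue to the next symbol.
Symbol n is a terminal. Add 'n' and stop.
FIRST(B n) = { '/', 'g', 'n', 'y' }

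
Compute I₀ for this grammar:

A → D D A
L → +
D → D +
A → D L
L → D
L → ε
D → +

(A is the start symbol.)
{ [A → . D D A], [A → . D L], [A' → . A], [D → . +], [D → . D +] }

First, augment the grammar with A' → A
I₀ = CLOSURE({ [A' → . A] }):
  [A' → . A] has the dot before A: add [A → . D D A], [A → . D L]
  [A → . D D A] has the dot before D: add [D → . D +], [D → . +]
No further items can be added.

I₀ = { [A → . D D A], [A → . D L], [A' → . A], [D → . +], [D → . D +] }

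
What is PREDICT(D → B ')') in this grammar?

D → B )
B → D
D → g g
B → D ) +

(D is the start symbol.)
PREDICT(D → B ')') = (FIRST(RHS) \ {ε}) ∪ (FOLLOW(D) if ε ∈ FIRST(RHS), i.e. RHS ⇒* ε)
FIRST(B) = { 'g' }
FIRST(B ')') = { 'g' }
ε ∉ FIRST(B ')'), so FOLLOW(D) is not added.
PREDICT(D → B ')') = { 'g' }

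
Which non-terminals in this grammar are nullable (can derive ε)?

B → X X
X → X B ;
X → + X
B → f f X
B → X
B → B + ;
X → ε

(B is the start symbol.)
ε-productions: X → ε
So X is immediately nullable.
B → X X: every symbol on the right is nullable, so B is nullable too.
Every non-terminal is now nullable.
Nullable = { 'B', 'X' }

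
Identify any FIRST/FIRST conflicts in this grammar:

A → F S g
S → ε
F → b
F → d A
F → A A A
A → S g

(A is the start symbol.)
Yes. A → F S g / A → S g on { 'g' }; F → b / F → A A A on { 'b' }; F → d A / F → A A A on { 'd' }

FIRST sets of the non-terminals at (or reachable through a nullable prefix from) the front of some alternative:
  FIRST(F) = { 'b', 'd', 'g' }
  FIRST(S) = { ε }
  FIRST(A) = { 'b', 'd', 'g' }

Productions for A:
  A → F S g: FIRST = { 'b', 'd', 'g' }
  A → S g: FIRST = { 'g' }
Productions for F:
  F → b: FIRST = { 'b' }
  F → d A: FIRST = { 'd' }
  F → A A A: FIRST = { 'b', 'd', 'g' }
S has only one production, so no FIRST/FIRST conflict is possible there.

Conflict for A: A → F S g and A → S g
  Overlap: { 'g' }
Conflict for F: F → b and F → A A A
  Overlap: { 'b' }
Conflict for F: F → d A and F → A A A
  Overlap: { 'd' }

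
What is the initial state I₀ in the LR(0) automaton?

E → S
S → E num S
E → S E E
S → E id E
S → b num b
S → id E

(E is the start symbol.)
{ [E → . S E E], [E → . S], [E' → . E], [S → . E id E], [S → . E num S], [S → . b num b], [S → . id E] }

First, augment the grammar with E' → E
I₀ = CLOSURE({ [E' → . E] }):
  [E' → . E] has the dot before E: add [E → . S], [E → . S E E]
  [E → . S] has the dot before S: add [S → . E num S], [S → . E id E], [S → . b num b], [S → . id E]
No further items can be added.

I₀ = { [E → . S E E], [E → . S], [E' → . E], [S → . E id E], [S → . E num S], [S → . b num b], [S → . id E] }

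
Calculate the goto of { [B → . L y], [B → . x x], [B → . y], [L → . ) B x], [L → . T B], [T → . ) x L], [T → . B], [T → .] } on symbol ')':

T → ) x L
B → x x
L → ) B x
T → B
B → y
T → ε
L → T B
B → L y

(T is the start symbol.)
GOTO(I, ')') = CLOSURE({ [A → αX.β] : [A → α.Xβ] ∈ I, X = ')' })

Items with dot before ')', with the dot advanced:
  [L → . ) B x] → [L → ) . B x]
  [T → . ) x L] → [T → ) . x L]
Closure of the advanced items:
  [L → ) . B x] has the dot before B: add [B → . x x], [B → . y], [B → . L y]
  [B → . L y] has the dot before L: add [L → . ) B x], [L → . T B]
  [L → . T B] has the dot before T: add [T → . ) x L], [T → . B], [T → .]

GOTO = { [B → . L y], [B → . x x], [B → . y], [L → ) . B x], [L → . ) B x], [L → . T B], [T → ) . x L], [T → . ) x L], [T → . B], [T → .] }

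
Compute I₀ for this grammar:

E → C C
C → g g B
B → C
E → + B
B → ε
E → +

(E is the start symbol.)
First, augment the grammar with E' → E
I₀ = CLOSURE({ [E' → . E] }):
  [E' → . E] has the dot before E: add [E → . C C], [E → . + B], [E → . +]
  [E → . C C] has the dot before C: add [C → . g g B]
No further items can be added.

I₀ = { [C → . g g B], [E → . + B], [E → . +], [E → . C C], [E' → . E] }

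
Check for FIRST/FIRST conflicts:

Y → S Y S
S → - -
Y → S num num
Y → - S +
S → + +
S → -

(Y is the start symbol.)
FIRST sets of the non-terminals at (or reachable through a nullable prefix from) the front of some alternative:
  FIRST(S) = { '+', '-' }

Productions for Y:
  Y → S Y S: FIRST = { '+', '-' }
  Y → S num num: FIRST = { '+', '-' }
  Y → - S +: FIRST = { '-' }
Productions for S:
  S → - -: FIRST = { '-' }
  S → + +: FIRST = { '+' }
  S → -: FIRST = { '-' }

Conflict for Y: Y → S Y S and Y → S num num
  Overlap: { '+', '-' }
Conflict for Y: Y → S Y S and Y → - S +
  Overlap: { '-' }
Conflict for Y: Y → S num num and Y → - S +
  Overlap: { '-' }
Conflict for S: S → - - and S → -
  Overlap: { '-' }

Answer: Yes. Y → S Y S / Y → S num num on { '+', '-' }; Y → S Y S / Y → '-' S '+' on { '-' }; Y → S num num / Y → '-' S '+' on { '-' }; S → '-' '-' / S → '-' on { '-' }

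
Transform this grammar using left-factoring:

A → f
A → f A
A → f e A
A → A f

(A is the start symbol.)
Left-factoring transforms A → αβ₁ | αβ₂ into A → αA' and A' → β₁ | β₂
(α is the longest common prefix among the alternatives). Repeat until
no nonterminal has two alternatives with a common prefix.

Round 1: A has alternatives sharing prefix 'f'. Introduce A': A → f A'
  Add: A' → ε
  Add: A' → A
  Add: A' → e A

No remaining common prefixes — done.

Resulting grammar:
A → f A'
A' → ε
A' → A
A' → e A
A → A f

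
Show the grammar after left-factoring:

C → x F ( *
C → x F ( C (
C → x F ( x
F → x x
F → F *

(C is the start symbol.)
Left-factoring transforms A → αβ₁ | αβ₂ into A → αA' and A' → β₁ | β₂
(α is the longest common prefix among the alternatives). Repeat until
no nonterminal has two alternatives with a common prefix.

Round 1: C has alternatives sharing prefix 'x F ('. Introduce C': C → x F ( C'
  Add: C' → *
  Add: C' → C (
  Add: C' → x

No remaining common prefixes — done.

Resulting grammar:
C → x F ( C'
C' → *
C' → C (
C' → x
F → x x
F → F *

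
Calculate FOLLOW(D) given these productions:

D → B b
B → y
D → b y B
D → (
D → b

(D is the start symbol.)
To compute FOLLOW(D), find every occurrence of D on a right-hand side N → α D β: add FIRST(β) \ {ε}, and if β is empty or nullable also add FOLLOW(N). Iterate to a fixed point.

D is the start symbol, so $ ∈ FOLLOW(D).
D does not occur on any right-hand side.

Taking the union: FOLLOW(D) = { $ }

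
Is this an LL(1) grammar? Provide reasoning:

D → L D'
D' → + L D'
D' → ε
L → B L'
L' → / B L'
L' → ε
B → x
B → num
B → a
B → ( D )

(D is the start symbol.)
Yes, the grammar is LL(1).

Relevant sets:
  FOLLOW(D') = { $, ')' }
  FOLLOW(L') = { $, ')', '+' }

For D':
  PREDICT(D' → '+' L D') = { '+' }
  PREDICT(D' → ε) = { $, ')' }
For L':
  PREDICT(L' → '/' B L') = { '/' }
  PREDICT(L' → ε) = { $, ')', '+' }
For B:
  PREDICT(B → x) = { 'x' }
  PREDICT(B → num) = { 'num' }
  PREDICT(B → a) = { 'a' }
  PREDICT(B → '(' D ')') = { '(' }
D, L have a single production, so nothing to check there.

All predict sets are disjoint. The grammar IS LL(1).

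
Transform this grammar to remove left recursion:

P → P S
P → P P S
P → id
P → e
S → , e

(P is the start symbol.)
P is directly left-recursive. The standard transformation for
  A → A α₁ | ... | A α_m | β₁ | ... | β_n
is
  A  → β₁ A' | ... | β_n A'
  A' → α₁ A' | ... | α_m A' | ε

P → id becomes P → id P'
P → e becomes P → e P'
P → P S becomes P' → S P'
P → P P S becomes P' → P S P'
Add P' → ε

Productions for other non-terminals are unchanged:
  S → , e

Resulting grammar:
P → id P'
P → e P'
P' → S P'
P' → P S P'
P' → ε
S → , e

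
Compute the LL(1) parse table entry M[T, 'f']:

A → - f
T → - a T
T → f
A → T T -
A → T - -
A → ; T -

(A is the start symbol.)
T → f

To find M[T, 'f'], we find productions for T where 'f' is in the predict set (PREDICT(N → α) = (FIRST(α) \ {ε}) ∪ (FOLLOW(N) if α ⇒* ε)).

T → - a T: PREDICT = { '-' }
T → f: PREDICT = { 'f' }
  'f' is in predict set, so this production goes in M[T, 'f']

M[T, 'f'] = T → f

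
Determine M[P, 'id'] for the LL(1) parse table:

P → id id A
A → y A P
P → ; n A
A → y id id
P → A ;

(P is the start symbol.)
P → id id A

To find M[P, 'id'], we find productions for P where 'id' is in the predict set (PREDICT(N → α) = (FIRST(α) \ {ε}) ∪ (FOLLOW(N) if α ⇒* ε)).

Relevant sets:
  FIRST(A) = { 'y' }

P → id id A: PREDICT = { 'id' }
  'id' is in predict set, so this production goes in M[P, 'id']
P → ; n A: PREDICT = { ';' }
P → A ;: PREDICT = { 'y' }

M[P, 'id'] = P → id id A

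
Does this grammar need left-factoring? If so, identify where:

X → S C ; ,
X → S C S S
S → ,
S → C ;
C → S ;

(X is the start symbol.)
Left-factoring is needed when two productions for the same non-terminal
share a common prefix on the right-hand side.

Productions for X:
  X → S C ; ,
  X → S C S S
Productions for S:
  S → ,
  S → C ;

Found common prefix 'S C' in productions for X

Answer: Yes, X has productions with common prefix 'S C'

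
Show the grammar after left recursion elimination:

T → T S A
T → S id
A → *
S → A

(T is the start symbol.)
T is directly left-recursive. The standard transformation for
  A → A α₁ | ... | A α_m | β₁ | ... | β_n
is
  A  → β₁ A' | ... | β_n A'
  A' → α₁ A' | ... | α_m A' | ε

T → S id becomes T → S id T'
T → T S A becomes T' → S A T'
Add T' → ε

Productions for other non-terminals are unchanged:
  A → *
  S → A

Resulting grammar:
T → S id T'
T' → S A T'
T' → ε
A → *
S → A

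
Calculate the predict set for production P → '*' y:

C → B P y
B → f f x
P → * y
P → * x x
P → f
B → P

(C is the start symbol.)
{ '*' }

PREDICT(P → '*' y) = (FIRST(RHS) \ {ε}) ∪ (FOLLOW(P) if ε ∈ FIRST(RHS), i.e. RHS ⇒* ε)
FIRST('*' y) = { '*' }
ε ∉ FIRST('*' y), so FOLLOW(P) is not added.
PREDICT(P → '*' y) = { '*' }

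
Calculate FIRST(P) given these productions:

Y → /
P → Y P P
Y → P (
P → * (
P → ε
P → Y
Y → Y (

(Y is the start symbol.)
{ '(', '*', '/', ε }

FIRST sets of the other non-terminals involved (by the same procedure, iterated to a fixed point):
  FIRST(Y) = { '(', '*', '/' }

From P → Y P P:
  - Y is a non-terminal: add FIRST(Y) \ {ε} = { '(', '*', '/' }
    Y is not nullable, so stop
From P → * (:
  - '*' is a terminal: add '*' and stop
From P → ε:
  - ε-production, so ε ∈ FIRST(P)
From P → Y:
  - Y is a non-terminal: add FIRST(Y) \ {ε} = { '(', '*', '/' }
    Y is not nullable, so stop

Collecting: FIRST(P) = { '(', '*', '/', ε }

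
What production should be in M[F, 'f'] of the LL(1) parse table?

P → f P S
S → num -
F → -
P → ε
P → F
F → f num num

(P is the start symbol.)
F → f num num

To find M[F, 'f'], we find productions for F where 'f' is in the predict set (PREDICT(N → α) = (FIRST(α) \ {ε}) ∪ (FOLLOW(N) if α ⇒* ε)).

F → -: PREDICT = { '-' }
F → f num num: PREDICT = { 'f' }
  'f' is in predict set, so this production goes in M[F, 'f']

M[F, 'f'] = F → f num num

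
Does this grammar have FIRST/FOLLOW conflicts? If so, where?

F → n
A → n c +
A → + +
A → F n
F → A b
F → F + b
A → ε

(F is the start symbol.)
Nullable non-terminals: A.
FIRST sets used below: FIRST(F) = { '+', 'b', 'n' }

A: nullable alternative(s) A → ε; FOLLOW(A) = { 'b' }
  A → n c +: FIRST \ {ε} = { 'n' } — disjoint from FOLLOW(A)
  A → + +: FIRST \ {ε} = { '+' } — disjoint from FOLLOW(A)
  A → F n: FIRST \ {ε} = { '+', 'b', 'n' } — overlaps FOLLOW(A) on { 'b' }: CONFLICT
  A → ε: FIRST \ {ε} = { } — this is the only nullable alternative, skip

F has no nullable alternative, so no FIRST/FOLLOW check is needed there.

So the grammar has 1 FIRST/FOLLOW conflict (marked CONFLICT above).

Answer: Yes. A → F n with FOLLOW(A) on { 'b' }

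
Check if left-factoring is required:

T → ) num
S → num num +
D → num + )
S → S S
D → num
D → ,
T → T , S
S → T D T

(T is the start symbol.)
Yes, D has productions with common prefix 'num'

Left-factoring is needed when two productions for the same non-terminal
share a common prefix on the right-hand side.

Productions for T:
  T → ) num
  T → T , S
Productions for S:
  S → num num +
  S → S S
  S → T D T
Productions for D:
  D → num + )
  D → num
  D → ,

Found common prefix 'num' in productions for D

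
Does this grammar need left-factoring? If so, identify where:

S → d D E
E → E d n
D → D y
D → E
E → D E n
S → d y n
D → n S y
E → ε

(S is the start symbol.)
Yes, S has productions with common prefix 'd'

Left-factoring is needed when two productions for the same non-terminal
share a common prefix on the right-hand side.

Productions for S:
  S → d D E
  S → d y n
Productions for E:
  E → E d n
  E → D E n
  E → ε
Productions for D:
  D → D y
  D → E
  D → n S y

Found common prefix 'd' in productions for S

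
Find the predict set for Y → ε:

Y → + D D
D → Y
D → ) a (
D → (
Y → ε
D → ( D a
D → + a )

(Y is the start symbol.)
PREDICT(Y → ε) = (FIRST(RHS) \ {ε}) ∪ (FOLLOW(Y) if ε ∈ FIRST(RHS), i.e. RHS ⇒* ε)
The right-hand side is ε (FIRST(ε) = { ε }), so the predict set is FOLLOW(Y) = { $, '(', ')', '+', 'a' }
PREDICT(Y → ε) = { $, '(', ')', '+', 'a' }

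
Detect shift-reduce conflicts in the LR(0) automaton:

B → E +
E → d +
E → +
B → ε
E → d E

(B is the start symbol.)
Yes — I0: [B → .] vs [E → . +]

A shift-reduce conflict occurs when an LR(0) state has both:
  - a complete (reduce) item [A → α .] (dot at the end), and
  - a shift item [B → β . c γ] (dot before a terminal).

Augment with B' → B and build the canonical LR(0) collection (I0 = CLOSURE({[B' → . B]}), then GOTO on every symbol after a dot until no new states appear). It has 8 states:
  I0: { [B → . E +], [B → .], [B' → . B], [E → . +], [E → . d +], [E → . d E] }  — shift, reduce
  I1: { [E → + .] }  — reduce
  I2: { [B' → B .] }  — accept
  I3: { [B → E . +] }  — shift
  I4: { [E → . +], [E → . d +], [E → . d E], [E → d . +], [E → d . E] }  — shift
  I5: { [E → + .], [E → d + .] }  — 2 reduces
  I6: { [E → d E .] }  — reduce
  I7: { [B → E + .] }  — reduce

I0 contains reduce item [B → .] and shift items [E → . +], [E → . d +], [E → . d E] — shift-reduce conflict.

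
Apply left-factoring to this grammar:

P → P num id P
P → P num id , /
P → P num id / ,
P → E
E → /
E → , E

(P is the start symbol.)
Left-factoring transforms A → αβ₁ | αβ₂ into A → αA' and A' → β₁ | β₂
(α is the longest common prefix among the alternatives). Repeat until
no nonterminal has two alternatives with a common prefix.

Round 1: P has alternatives sharing prefix 'P num id'. Introduce P': P → P num id P'
  Add: P' → P
  Add: P' → , /
  Add: P' → / ,

No remaining common prefixes — done.

Resulting grammar:
P → P num id P'
P' → P
P' → , /
P' → / ,
P → E
E → /
E → , E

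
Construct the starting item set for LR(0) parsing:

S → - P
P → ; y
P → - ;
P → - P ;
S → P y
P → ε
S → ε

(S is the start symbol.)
First, augment the grammar with S' → S
I₀ = CLOSURE({ [S' → . S] }):
  [S' → . S] has the dot before S: add [S → . - P], [S → . P y], [S → .]
  [S → . P y] has the dot before P: add [P → . ; y], [P → . - ;], [P → . - P ;], [P → .]
No further items can be added.

I₀ = { [P → . - ;], [P → . - P ;], [P → . ; y], [P → .], [S → . - P], [S → . P y], [S → .], [S' → . S] }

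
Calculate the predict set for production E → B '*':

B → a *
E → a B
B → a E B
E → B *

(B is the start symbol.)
PREDICT(E → B '*') = (FIRST(RHS) \ {ε}) ∪ (FOLLOW(E) if ε ∈ FIRST(RHS), i.e. RHS ⇒* ε)
FIRST(B) = { 'a' }
FIRST(B '*') = { 'a' }
ε ∉ FIRST(B '*'), so FOLLOW(E) is not added.
PREDICT(E → B '*') = { 'a' }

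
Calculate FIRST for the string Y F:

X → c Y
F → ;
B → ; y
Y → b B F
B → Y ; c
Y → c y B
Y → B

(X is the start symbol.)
FIRST sets of the non-terminals involved (from the grammar, by fixed-point iteration):
  FIRST(Y) = { ';', 'b', 'c' }

To compute FIRST(Y F), process the symbols left to right:
Symbol Y is a non-terminal. Add FIRST(Y) \ {ε} = { ';', 'b', 'c' }
Y is not nullable (ε ∉ FIRST(Y)), so stop here.
FIRST(Y F) = { ';', 'b', 'c' }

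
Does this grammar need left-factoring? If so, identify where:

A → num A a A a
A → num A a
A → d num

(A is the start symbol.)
Yes, A has productions with common prefix 'num A a'

Left-factoring is needed when two productions for the same non-terminal
share a common prefix on the right-hand side.

Productions for A:
  A → num A a A a
  A → num A a
  A → d num

Found common prefix 'num A a' in productions for A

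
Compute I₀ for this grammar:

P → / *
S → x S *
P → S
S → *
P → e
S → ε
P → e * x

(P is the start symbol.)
{ [P → . / *], [P → . S], [P → . e * x], [P → . e], [P' → . P], [S → . *], [S → . x S *], [S → .] }

First, augment the grammar with P' → P
I₀ = CLOSURE({ [P' → . P] }):
  [P' → . P] has the dot before P: add [P → . / *], [P → . S], [P → . e], [P → . e * x]
  [P → . S] has the dot before S: add [S → . x S *], [S → . *], [S → .]
No further items can be added.

I₀ = { [P → . / *], [P → . S], [P → . e * x], [P → . e], [P' → . P], [S → . *], [S → . x S *], [S → .] }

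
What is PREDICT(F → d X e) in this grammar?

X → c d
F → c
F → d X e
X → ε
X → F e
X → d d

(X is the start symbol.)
PREDICT(F → d X e) = (FIRST(RHS) \ {ε}) ∪ (FOLLOW(F) if ε ∈ FIRST(RHS), i.e. RHS ⇒* ε)
FIRST(d X e) = { 'd' }
ε ∉ FIRST(d X e), so FOLLOW(F) is not added.
PREDICT(F → d X e) = { 'd' }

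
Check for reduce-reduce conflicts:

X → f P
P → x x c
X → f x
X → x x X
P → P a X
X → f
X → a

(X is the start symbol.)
No reduce-reduce conflicts

A reduce-reduce conflict occurs when an LR(0) state has two complete items [A → α .] and [B → β .] — both call for a reduction, and with no lookahead the parser cannot choose between them.

Augment with X' → X and build the canonical LR(0) collection (I0 = CLOSURE({[X' → . X]}), then GOTO on every symbol after a dot until no new states appear). It has 13 states:
  I0: { [X → . a], [X → . f P], [X → . f x], [X → . f], [X → . x x X], [X' → . X] }  — shift
  I1: { [X' → X .] }  — accept
  I2: { [X → a .] }  — reduce
  I3: { [P → . P a X], [P → . x x c], [X → f . P], [X → f . x], [X → f .] }  — shift, reduce
  I4: { [X → x . x X] }  — shift
  I5: { [X → . a], [X → . f P], [X → . f x], [X → . f], [X → . x x X], [X → x x . X] }  — shift
  I6: { [X → x x X .] }  — reduce
  I7: { [P → P . a X], [X → f P .] }  — shift, reduce
  I8: { [P → x . x c], [X → f x .] }  — shift, reduce
  I9: { [P → x x . c] }  — shift
  I10: { [P → x x c .] }  — reduce
  I11: { [P → P a . X], [X → . a], [X → . f P], [X → . f x], [X → . f], [X → . x x X] }  — shift
  I12: { [P → P a X .] }  — reduce

No state contains more than one complete item.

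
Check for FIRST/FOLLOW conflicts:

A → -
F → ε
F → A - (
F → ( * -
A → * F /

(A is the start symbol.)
A FIRST/FOLLOW conflict occurs when a non-terminal N has a nullable alternative N → β (β ⇒* ε) and another alternative N → α with FIRST(α) ∩ FOLLOW(N) ≠ ∅: on such a lookahead the parser cannot decide between expanding α and letting N vanish via β.

Nullable non-terminals: F.
FIRST sets used below: FIRST(A) = { '*', '-' }

F: nullable alternative(s) F → ε; FOLLOW(F) = { '/' }
  F → ε: FIRST \ {ε} = { } — this is the only nullable alternative, skip
  F → A - (: FIRST \ {ε} = { '*', '-' } — disjoint from FOLLOW(F)
  F → ( * -: FIRST \ {ε} = { '(' } — disjoint from FOLLOW(F)

A has no nullable alternative, so no FIRST/FOLLOW check is needed there.

No FIRST/FOLLOW conflicts found.

Answer: No FIRST/FOLLOW conflicts.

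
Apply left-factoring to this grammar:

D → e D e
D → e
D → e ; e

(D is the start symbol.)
D → e D'
D' → D e
D' → ε
D' → ; e

Left-factoring transforms A → αβ₁ | αβ₂ into A → αA' and A' → β₁ | β₂
(α is the longest common prefix among the alternatives). Repeat until
no nonterminal has two alternatives with a common prefix.

Round 1: D has alternatives sharing prefix 'e'. Introduce D': D → e D'
  Add: D' → D e
  Add: D' → ε
  Add: D' → ; e

No remaining common prefixes — done.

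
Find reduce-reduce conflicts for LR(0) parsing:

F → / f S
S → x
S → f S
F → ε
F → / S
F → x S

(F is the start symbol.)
Yes — I10: [F → / f S .] vs [S → f S .]

A reduce-reduce conflict occurs when an LR(0) state has two complete items [A → α .] and [B → β .] — both call for a reduction, and with no lookahead the parser cannot choose between them.

Augment with F' → F and build the canonical LR(0) collection (I0 = CLOSURE({[F' → . F]}), then GOTO on every symbol after a dot until no new states appear). It has 11 states:
  I0: { [F → . / S], [F → . / f S], [F → . x S], [F → .], [F' → . F] }  — shift, reduce
  I1: { [F → / . S], [F → / . f S], [S → . f S], [S → . x] }  — shift
  I2: { [F' → F .] }  — accept
  I3: { [F → x . S], [S → . f S], [S → . x] }  — shift
  I4: { [F → x S .] }  — reduce
  I5: { [S → . f S], [S → . x], [S → f . S] }  — shift
  I6: { [S → x .] }  — reduce
  I7: { [S → f S .] }  — reduce
  I8: { [F → / S .] }  — reduce
  I9: { [F → / f . S], [S → . f S], [S → . x], [S → f . S] }  — shift
  I10: { [F → / f S .], [S → f S .] }  — 2 reduces

I10 contains complete items [F → / f S .], [S → f S .] — reduce-reduce conflict.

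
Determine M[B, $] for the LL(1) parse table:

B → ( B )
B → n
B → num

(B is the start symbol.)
Empty (error entry)

To find M[B, $], we find productions for B where $ is in the predict set (PREDICT(N → α) = (FIRST(α) \ {ε}) ∪ (FOLLOW(N) if α ⇒* ε)).

B → ( B ): PREDICT = { '(' }
B → n: PREDICT = { 'n' }
B → num: PREDICT = { 'num' }

M[B, $] is empty (no production applies)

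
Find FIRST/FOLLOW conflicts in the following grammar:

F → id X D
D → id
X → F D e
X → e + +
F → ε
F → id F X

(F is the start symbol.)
A FIRST/FOLLOW conflict occurs when a non-terminal N has a nullable alternative N → β (β ⇒* ε) and another alternative N → α with FIRST(α) ∩ FOLLOW(N) ≠ ∅: on such a lookahead the parser cannot decide between expanding α and letting N vanish via β.

Nullable non-terminals: F.

F: nullable alternative(s) F → ε; FOLLOW(F) = { $, 'e', 'id' }
  F → id X D: FIRST \ {ε} = { 'id' } — overlaps FOLLOW(F) on { 'id' }: CONFLICT
  F → ε: FIRST \ {ε} = { } — this is the only nullable alternative, skip
  F → id F X: FIRST \ {ε} = { 'id' } — overlaps FOLLOW(F) on { 'id' }: CONFLICT

D, X have no nullable alternative, so no FIRST/FOLLOW check is needed there.

So the grammar has 2 FIRST/FOLLOW conflicts (marked CONFLICT above).

Answer: Yes. F → id X D with FOLLOW(F) on { 'id' }; F → id F X with FOLLOW(F) on { 'id' }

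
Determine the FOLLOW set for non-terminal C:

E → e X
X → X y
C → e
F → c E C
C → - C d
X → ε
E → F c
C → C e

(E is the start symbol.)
{ 'c', 'd', 'e' }

To compute FOLLOW(C), find every occurrence of C on a right-hand side N → α C β: add FIRST(β) \ {ε}, and if β is empty or nullable also add FOLLOW(N). Iterate to a fixed point.

In F → c E C: C is at the end, add FOLLOW(F)
In C → - C d: C is followed by d, add FIRST(d) \ {ε} = { 'd' }
In C → C e: C is followed by e, add FIRST(e) \ {ε} = { 'e' }

The FOLLOW sets referred to above (computed the same way, to a fixed point):
  FOLLOW(F) = { 'c' }

Taking the union: FOLLOW(C) = { 'c', 'd', 'e' }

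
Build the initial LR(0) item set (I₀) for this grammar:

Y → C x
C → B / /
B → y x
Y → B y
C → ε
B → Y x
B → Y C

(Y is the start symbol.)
{ [B → . Y C], [B → . Y x], [B → . y x], [C → . B / /], [C → .], [Y → . B y], [Y → . C x], [Y' → . Y] }

First, augment the grammar with Y' → Y
I₀ = CLOSURE({ [Y' → . Y] }):
  [Y' → . Y] has the dot before Y: add [Y → . C x], [Y → . B y]
  [Y → . C x] has the dot before C: add [C → . B / /], [C → .]
  [Y → . B y] has the dot before B: add [B → . y x], [B → . Y x], [B → . Y C]
No further items can be added.

I₀ = { [B → . Y C], [B → . Y x], [B → . y x], [C → . B / /], [C → .], [Y → . B y], [Y → . C x], [Y' → . Y] }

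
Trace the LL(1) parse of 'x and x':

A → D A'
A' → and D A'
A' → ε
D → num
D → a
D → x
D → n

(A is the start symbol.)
Stack is shown with the top on the left.

Stack       Input      Action
-----------------------------
A $         x and x $  output A → D A'
D A' $      x and x $  output D → x
x A' $      x and x $  match 'x'
A' $        and x $    output A' → and D A'
and D A' $  and x $    match 'and'
D A' $      x $        output D → x
x A' $      x $        match 'x'
A' $        $          output A' → ε
$           $          accept

The string is accepted.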